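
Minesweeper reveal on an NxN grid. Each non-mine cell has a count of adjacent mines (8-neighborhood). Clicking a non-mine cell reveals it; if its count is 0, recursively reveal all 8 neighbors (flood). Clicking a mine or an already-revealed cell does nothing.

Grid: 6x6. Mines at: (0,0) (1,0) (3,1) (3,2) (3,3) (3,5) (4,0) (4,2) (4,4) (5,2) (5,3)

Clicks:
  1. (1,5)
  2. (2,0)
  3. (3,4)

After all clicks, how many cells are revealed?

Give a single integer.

Click 1 (1,5) count=0: revealed 15 new [(0,1) (0,2) (0,3) (0,4) (0,5) (1,1) (1,2) (1,3) (1,4) (1,5) (2,1) (2,2) (2,3) (2,4) (2,5)] -> total=15
Click 2 (2,0) count=2: revealed 1 new [(2,0)] -> total=16
Click 3 (3,4) count=3: revealed 1 new [(3,4)] -> total=17

Answer: 17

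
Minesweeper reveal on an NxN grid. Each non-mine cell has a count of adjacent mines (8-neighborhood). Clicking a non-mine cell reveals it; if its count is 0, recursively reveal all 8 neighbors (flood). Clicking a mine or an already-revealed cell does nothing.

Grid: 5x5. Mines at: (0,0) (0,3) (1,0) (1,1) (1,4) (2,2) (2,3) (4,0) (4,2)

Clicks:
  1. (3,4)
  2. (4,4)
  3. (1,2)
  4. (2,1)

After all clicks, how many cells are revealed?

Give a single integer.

Click 1 (3,4) count=1: revealed 1 new [(3,4)] -> total=1
Click 2 (4,4) count=0: revealed 3 new [(3,3) (4,3) (4,4)] -> total=4
Click 3 (1,2) count=4: revealed 1 new [(1,2)] -> total=5
Click 4 (2,1) count=3: revealed 1 new [(2,1)] -> total=6

Answer: 6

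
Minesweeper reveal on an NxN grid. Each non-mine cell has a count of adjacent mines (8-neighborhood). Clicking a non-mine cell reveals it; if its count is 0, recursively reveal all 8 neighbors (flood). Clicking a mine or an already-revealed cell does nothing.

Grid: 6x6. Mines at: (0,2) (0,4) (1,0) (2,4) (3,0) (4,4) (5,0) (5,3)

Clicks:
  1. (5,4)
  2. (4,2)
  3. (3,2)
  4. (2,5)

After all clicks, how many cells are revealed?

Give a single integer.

Answer: 14

Derivation:
Click 1 (5,4) count=2: revealed 1 new [(5,4)] -> total=1
Click 2 (4,2) count=1: revealed 1 new [(4,2)] -> total=2
Click 3 (3,2) count=0: revealed 11 new [(1,1) (1,2) (1,3) (2,1) (2,2) (2,3) (3,1) (3,2) (3,3) (4,1) (4,3)] -> total=13
Click 4 (2,5) count=1: revealed 1 new [(2,5)] -> total=14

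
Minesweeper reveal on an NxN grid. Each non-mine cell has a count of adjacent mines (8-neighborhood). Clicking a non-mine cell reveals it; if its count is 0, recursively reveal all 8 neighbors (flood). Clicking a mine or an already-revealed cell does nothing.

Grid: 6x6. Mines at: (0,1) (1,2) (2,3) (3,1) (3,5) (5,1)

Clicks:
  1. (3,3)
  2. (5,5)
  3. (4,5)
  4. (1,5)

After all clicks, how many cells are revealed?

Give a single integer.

Answer: 19

Derivation:
Click 1 (3,3) count=1: revealed 1 new [(3,3)] -> total=1
Click 2 (5,5) count=0: revealed 10 new [(3,2) (3,4) (4,2) (4,3) (4,4) (4,5) (5,2) (5,3) (5,4) (5,5)] -> total=11
Click 3 (4,5) count=1: revealed 0 new [(none)] -> total=11
Click 4 (1,5) count=0: revealed 8 new [(0,3) (0,4) (0,5) (1,3) (1,4) (1,5) (2,4) (2,5)] -> total=19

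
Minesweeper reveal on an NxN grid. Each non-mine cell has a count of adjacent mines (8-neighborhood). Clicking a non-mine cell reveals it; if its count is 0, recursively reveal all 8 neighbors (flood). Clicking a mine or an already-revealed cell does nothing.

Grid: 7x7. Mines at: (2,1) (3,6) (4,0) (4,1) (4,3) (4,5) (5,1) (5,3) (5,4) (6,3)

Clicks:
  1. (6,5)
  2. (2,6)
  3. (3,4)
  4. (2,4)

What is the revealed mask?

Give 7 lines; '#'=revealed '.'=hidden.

Answer: #######
#######
..#####
..####.
.......
.......
.....#.

Derivation:
Click 1 (6,5) count=1: revealed 1 new [(6,5)] -> total=1
Click 2 (2,6) count=1: revealed 1 new [(2,6)] -> total=2
Click 3 (3,4) count=2: revealed 1 new [(3,4)] -> total=3
Click 4 (2,4) count=0: revealed 21 new [(0,0) (0,1) (0,2) (0,3) (0,4) (0,5) (0,6) (1,0) (1,1) (1,2) (1,3) (1,4) (1,5) (1,6) (2,2) (2,3) (2,4) (2,5) (3,2) (3,3) (3,5)] -> total=24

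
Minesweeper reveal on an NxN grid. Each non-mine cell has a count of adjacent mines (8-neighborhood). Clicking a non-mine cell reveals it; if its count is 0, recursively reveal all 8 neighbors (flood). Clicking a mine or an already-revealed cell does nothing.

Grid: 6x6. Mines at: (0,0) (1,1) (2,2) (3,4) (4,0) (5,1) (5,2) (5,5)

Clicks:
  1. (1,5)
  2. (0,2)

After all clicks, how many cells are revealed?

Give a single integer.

Click 1 (1,5) count=0: revealed 11 new [(0,2) (0,3) (0,4) (0,5) (1,2) (1,3) (1,4) (1,5) (2,3) (2,4) (2,5)] -> total=11
Click 2 (0,2) count=1: revealed 0 new [(none)] -> total=11

Answer: 11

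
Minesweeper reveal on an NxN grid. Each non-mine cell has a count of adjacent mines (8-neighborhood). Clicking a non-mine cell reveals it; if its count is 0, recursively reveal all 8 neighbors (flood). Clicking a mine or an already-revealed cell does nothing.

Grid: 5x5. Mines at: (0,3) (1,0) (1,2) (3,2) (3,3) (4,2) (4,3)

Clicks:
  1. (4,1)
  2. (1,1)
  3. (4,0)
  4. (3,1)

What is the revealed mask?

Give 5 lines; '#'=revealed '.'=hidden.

Click 1 (4,1) count=2: revealed 1 new [(4,1)] -> total=1
Click 2 (1,1) count=2: revealed 1 new [(1,1)] -> total=2
Click 3 (4,0) count=0: revealed 5 new [(2,0) (2,1) (3,0) (3,1) (4,0)] -> total=7
Click 4 (3,1) count=2: revealed 0 new [(none)] -> total=7

Answer: .....
.#...
##...
##...
##...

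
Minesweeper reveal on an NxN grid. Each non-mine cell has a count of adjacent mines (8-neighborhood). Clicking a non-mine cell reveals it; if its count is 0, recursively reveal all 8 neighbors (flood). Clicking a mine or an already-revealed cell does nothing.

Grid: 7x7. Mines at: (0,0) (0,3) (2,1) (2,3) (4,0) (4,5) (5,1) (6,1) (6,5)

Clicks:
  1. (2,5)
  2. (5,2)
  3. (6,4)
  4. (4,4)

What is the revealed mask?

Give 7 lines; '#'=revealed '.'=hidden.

Answer: ....###
....###
....###
....###
....#..
..#....
....#..

Derivation:
Click 1 (2,5) count=0: revealed 12 new [(0,4) (0,5) (0,6) (1,4) (1,5) (1,6) (2,4) (2,5) (2,6) (3,4) (3,5) (3,6)] -> total=12
Click 2 (5,2) count=2: revealed 1 new [(5,2)] -> total=13
Click 3 (6,4) count=1: revealed 1 new [(6,4)] -> total=14
Click 4 (4,4) count=1: revealed 1 new [(4,4)] -> total=15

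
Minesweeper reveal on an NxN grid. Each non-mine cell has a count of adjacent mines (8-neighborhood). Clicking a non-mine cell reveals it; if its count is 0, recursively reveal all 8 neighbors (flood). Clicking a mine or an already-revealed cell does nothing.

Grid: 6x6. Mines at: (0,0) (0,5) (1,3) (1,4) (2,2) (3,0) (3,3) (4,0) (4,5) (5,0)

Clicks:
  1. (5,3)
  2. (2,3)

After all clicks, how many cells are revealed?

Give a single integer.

Click 1 (5,3) count=0: revealed 8 new [(4,1) (4,2) (4,3) (4,4) (5,1) (5,2) (5,3) (5,4)] -> total=8
Click 2 (2,3) count=4: revealed 1 new [(2,3)] -> total=9

Answer: 9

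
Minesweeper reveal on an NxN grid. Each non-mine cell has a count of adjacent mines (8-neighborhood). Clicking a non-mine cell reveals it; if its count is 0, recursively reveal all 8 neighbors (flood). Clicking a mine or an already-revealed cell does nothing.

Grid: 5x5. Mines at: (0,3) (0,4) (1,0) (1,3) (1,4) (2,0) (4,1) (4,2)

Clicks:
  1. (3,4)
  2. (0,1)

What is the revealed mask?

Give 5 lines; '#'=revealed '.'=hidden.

Click 1 (3,4) count=0: revealed 6 new [(2,3) (2,4) (3,3) (3,4) (4,3) (4,4)] -> total=6
Click 2 (0,1) count=1: revealed 1 new [(0,1)] -> total=7

Answer: .#...
.....
...##
...##
...##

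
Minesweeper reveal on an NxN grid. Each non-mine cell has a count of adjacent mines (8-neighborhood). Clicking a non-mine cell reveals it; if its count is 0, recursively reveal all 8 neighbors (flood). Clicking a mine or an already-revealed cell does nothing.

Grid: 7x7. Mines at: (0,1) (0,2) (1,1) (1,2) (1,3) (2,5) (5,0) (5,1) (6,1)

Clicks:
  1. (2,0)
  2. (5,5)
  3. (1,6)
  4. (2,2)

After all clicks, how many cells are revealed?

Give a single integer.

Click 1 (2,0) count=1: revealed 1 new [(2,0)] -> total=1
Click 2 (5,5) count=0: revealed 28 new [(2,1) (2,2) (2,3) (2,4) (3,0) (3,1) (3,2) (3,3) (3,4) (3,5) (3,6) (4,0) (4,1) (4,2) (4,3) (4,4) (4,5) (4,6) (5,2) (5,3) (5,4) (5,5) (5,6) (6,2) (6,3) (6,4) (6,5) (6,6)] -> total=29
Click 3 (1,6) count=1: revealed 1 new [(1,6)] -> total=30
Click 4 (2,2) count=3: revealed 0 new [(none)] -> total=30

Answer: 30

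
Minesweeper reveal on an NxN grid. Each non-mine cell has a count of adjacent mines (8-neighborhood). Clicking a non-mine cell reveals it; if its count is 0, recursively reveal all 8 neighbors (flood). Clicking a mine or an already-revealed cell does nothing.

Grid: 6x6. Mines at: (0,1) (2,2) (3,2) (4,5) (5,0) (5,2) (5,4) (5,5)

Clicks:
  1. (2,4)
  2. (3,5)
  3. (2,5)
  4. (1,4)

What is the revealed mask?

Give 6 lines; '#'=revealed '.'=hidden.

Click 1 (2,4) count=0: revealed 14 new [(0,2) (0,3) (0,4) (0,5) (1,2) (1,3) (1,4) (1,5) (2,3) (2,4) (2,5) (3,3) (3,4) (3,5)] -> total=14
Click 2 (3,5) count=1: revealed 0 new [(none)] -> total=14
Click 3 (2,5) count=0: revealed 0 new [(none)] -> total=14
Click 4 (1,4) count=0: revealed 0 new [(none)] -> total=14

Answer: ..####
..####
...###
...###
......
......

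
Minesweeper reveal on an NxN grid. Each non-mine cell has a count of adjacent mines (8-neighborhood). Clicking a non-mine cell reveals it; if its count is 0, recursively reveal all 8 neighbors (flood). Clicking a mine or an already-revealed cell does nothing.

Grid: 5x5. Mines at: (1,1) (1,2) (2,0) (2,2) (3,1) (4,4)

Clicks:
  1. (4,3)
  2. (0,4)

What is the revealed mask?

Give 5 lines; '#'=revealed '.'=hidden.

Click 1 (4,3) count=1: revealed 1 new [(4,3)] -> total=1
Click 2 (0,4) count=0: revealed 8 new [(0,3) (0,4) (1,3) (1,4) (2,3) (2,4) (3,3) (3,4)] -> total=9

Answer: ...##
...##
...##
...##
...#.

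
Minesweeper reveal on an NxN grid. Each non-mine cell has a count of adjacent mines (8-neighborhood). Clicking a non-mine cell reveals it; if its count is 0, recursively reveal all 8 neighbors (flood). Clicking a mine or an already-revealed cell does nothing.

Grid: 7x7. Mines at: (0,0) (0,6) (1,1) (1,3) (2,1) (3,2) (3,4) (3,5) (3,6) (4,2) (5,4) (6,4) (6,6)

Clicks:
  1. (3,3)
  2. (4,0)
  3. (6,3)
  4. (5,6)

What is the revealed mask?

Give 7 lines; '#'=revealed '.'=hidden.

Answer: .......
.......
.......
##.#...
##.....
####..#
####...

Derivation:
Click 1 (3,3) count=3: revealed 1 new [(3,3)] -> total=1
Click 2 (4,0) count=0: revealed 12 new [(3,0) (3,1) (4,0) (4,1) (5,0) (5,1) (5,2) (5,3) (6,0) (6,1) (6,2) (6,3)] -> total=13
Click 3 (6,3) count=2: revealed 0 new [(none)] -> total=13
Click 4 (5,6) count=1: revealed 1 new [(5,6)] -> total=14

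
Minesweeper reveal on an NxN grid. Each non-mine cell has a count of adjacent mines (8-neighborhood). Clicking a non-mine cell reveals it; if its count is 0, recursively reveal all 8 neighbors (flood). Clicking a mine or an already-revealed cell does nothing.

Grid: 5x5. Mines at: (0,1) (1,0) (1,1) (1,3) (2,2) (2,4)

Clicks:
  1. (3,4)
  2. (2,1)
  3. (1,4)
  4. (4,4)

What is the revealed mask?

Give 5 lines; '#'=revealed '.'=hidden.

Click 1 (3,4) count=1: revealed 1 new [(3,4)] -> total=1
Click 2 (2,1) count=3: revealed 1 new [(2,1)] -> total=2
Click 3 (1,4) count=2: revealed 1 new [(1,4)] -> total=3
Click 4 (4,4) count=0: revealed 10 new [(2,0) (3,0) (3,1) (3,2) (3,3) (4,0) (4,1) (4,2) (4,3) (4,4)] -> total=13

Answer: .....
....#
##...
#####
#####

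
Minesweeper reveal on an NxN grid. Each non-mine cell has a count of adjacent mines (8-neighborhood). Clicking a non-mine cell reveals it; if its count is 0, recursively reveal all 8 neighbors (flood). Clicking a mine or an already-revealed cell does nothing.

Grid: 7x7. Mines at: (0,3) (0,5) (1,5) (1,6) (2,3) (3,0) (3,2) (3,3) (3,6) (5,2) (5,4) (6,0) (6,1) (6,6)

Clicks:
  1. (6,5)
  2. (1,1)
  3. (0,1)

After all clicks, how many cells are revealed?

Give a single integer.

Click 1 (6,5) count=2: revealed 1 new [(6,5)] -> total=1
Click 2 (1,1) count=0: revealed 9 new [(0,0) (0,1) (0,2) (1,0) (1,1) (1,2) (2,0) (2,1) (2,2)] -> total=10
Click 3 (0,1) count=0: revealed 0 new [(none)] -> total=10

Answer: 10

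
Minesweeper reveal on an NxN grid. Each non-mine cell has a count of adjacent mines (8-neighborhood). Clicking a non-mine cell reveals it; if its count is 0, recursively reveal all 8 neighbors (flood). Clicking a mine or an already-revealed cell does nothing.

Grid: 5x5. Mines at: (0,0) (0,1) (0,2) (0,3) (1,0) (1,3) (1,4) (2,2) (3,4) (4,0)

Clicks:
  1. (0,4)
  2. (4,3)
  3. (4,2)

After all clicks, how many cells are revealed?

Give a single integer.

Click 1 (0,4) count=3: revealed 1 new [(0,4)] -> total=1
Click 2 (4,3) count=1: revealed 1 new [(4,3)] -> total=2
Click 3 (4,2) count=0: revealed 5 new [(3,1) (3,2) (3,3) (4,1) (4,2)] -> total=7

Answer: 7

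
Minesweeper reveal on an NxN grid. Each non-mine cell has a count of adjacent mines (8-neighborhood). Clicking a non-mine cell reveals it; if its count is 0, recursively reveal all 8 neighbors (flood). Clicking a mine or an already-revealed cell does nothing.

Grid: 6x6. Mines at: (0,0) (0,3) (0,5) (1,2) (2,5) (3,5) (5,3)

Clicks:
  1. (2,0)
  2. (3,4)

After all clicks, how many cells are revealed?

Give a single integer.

Click 1 (2,0) count=0: revealed 20 new [(1,0) (1,1) (2,0) (2,1) (2,2) (2,3) (2,4) (3,0) (3,1) (3,2) (3,3) (3,4) (4,0) (4,1) (4,2) (4,3) (4,4) (5,0) (5,1) (5,2)] -> total=20
Click 2 (3,4) count=2: revealed 0 new [(none)] -> total=20

Answer: 20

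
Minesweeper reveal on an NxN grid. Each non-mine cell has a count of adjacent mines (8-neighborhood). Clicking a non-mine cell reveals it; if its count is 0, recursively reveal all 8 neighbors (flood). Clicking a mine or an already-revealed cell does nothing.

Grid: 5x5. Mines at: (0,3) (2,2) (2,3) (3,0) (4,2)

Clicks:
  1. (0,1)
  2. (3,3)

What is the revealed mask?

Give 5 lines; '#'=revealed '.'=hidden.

Answer: ###..
###..
##...
...#.
.....

Derivation:
Click 1 (0,1) count=0: revealed 8 new [(0,0) (0,1) (0,2) (1,0) (1,1) (1,2) (2,0) (2,1)] -> total=8
Click 2 (3,3) count=3: revealed 1 new [(3,3)] -> total=9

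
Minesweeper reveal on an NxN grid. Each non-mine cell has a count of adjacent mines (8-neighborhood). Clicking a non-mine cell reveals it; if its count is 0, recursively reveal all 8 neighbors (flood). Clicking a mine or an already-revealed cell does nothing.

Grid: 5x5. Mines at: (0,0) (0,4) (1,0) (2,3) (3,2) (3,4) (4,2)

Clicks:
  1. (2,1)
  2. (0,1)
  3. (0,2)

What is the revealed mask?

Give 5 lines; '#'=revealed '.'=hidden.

Click 1 (2,1) count=2: revealed 1 new [(2,1)] -> total=1
Click 2 (0,1) count=2: revealed 1 new [(0,1)] -> total=2
Click 3 (0,2) count=0: revealed 5 new [(0,2) (0,3) (1,1) (1,2) (1,3)] -> total=7

Answer: .###.
.###.
.#...
.....
.....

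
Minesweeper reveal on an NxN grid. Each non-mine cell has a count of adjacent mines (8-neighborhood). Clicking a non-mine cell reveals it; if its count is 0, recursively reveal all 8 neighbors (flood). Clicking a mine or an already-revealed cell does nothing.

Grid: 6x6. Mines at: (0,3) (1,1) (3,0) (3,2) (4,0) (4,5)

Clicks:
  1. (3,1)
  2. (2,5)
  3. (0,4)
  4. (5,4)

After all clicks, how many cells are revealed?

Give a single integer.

Answer: 13

Derivation:
Click 1 (3,1) count=3: revealed 1 new [(3,1)] -> total=1
Click 2 (2,5) count=0: revealed 11 new [(0,4) (0,5) (1,3) (1,4) (1,5) (2,3) (2,4) (2,5) (3,3) (3,4) (3,5)] -> total=12
Click 3 (0,4) count=1: revealed 0 new [(none)] -> total=12
Click 4 (5,4) count=1: revealed 1 new [(5,4)] -> total=13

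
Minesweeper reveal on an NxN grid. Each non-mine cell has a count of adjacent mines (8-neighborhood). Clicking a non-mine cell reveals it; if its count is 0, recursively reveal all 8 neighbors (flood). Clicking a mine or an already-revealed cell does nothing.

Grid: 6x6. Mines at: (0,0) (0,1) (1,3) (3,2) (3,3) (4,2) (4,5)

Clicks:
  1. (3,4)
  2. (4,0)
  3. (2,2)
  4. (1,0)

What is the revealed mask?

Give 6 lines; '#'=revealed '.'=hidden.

Click 1 (3,4) count=2: revealed 1 new [(3,4)] -> total=1
Click 2 (4,0) count=0: revealed 10 new [(1,0) (1,1) (2,0) (2,1) (3,0) (3,1) (4,0) (4,1) (5,0) (5,1)] -> total=11
Click 3 (2,2) count=3: revealed 1 new [(2,2)] -> total=12
Click 4 (1,0) count=2: revealed 0 new [(none)] -> total=12

Answer: ......
##....
###...
##..#.
##....
##....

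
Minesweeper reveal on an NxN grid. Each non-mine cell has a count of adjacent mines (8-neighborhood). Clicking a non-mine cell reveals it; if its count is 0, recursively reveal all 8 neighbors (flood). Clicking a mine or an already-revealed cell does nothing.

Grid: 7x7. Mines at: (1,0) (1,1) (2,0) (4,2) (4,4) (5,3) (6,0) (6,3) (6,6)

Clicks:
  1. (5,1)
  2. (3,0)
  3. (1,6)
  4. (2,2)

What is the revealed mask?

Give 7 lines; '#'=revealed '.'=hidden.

Answer: ..#####
..#####
..#####
#.#####
.....##
.#...##
.......

Derivation:
Click 1 (5,1) count=2: revealed 1 new [(5,1)] -> total=1
Click 2 (3,0) count=1: revealed 1 new [(3,0)] -> total=2
Click 3 (1,6) count=0: revealed 24 new [(0,2) (0,3) (0,4) (0,5) (0,6) (1,2) (1,3) (1,4) (1,5) (1,6) (2,2) (2,3) (2,4) (2,5) (2,6) (3,2) (3,3) (3,4) (3,5) (3,6) (4,5) (4,6) (5,5) (5,6)] -> total=26
Click 4 (2,2) count=1: revealed 0 new [(none)] -> total=26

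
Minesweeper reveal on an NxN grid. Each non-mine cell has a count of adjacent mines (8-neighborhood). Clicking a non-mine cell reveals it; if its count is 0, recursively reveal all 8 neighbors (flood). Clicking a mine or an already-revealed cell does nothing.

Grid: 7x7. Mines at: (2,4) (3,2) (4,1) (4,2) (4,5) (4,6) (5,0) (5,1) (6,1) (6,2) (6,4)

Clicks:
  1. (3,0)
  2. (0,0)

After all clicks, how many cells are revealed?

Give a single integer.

Answer: 24

Derivation:
Click 1 (3,0) count=1: revealed 1 new [(3,0)] -> total=1
Click 2 (0,0) count=0: revealed 23 new [(0,0) (0,1) (0,2) (0,3) (0,4) (0,5) (0,6) (1,0) (1,1) (1,2) (1,3) (1,4) (1,5) (1,6) (2,0) (2,1) (2,2) (2,3) (2,5) (2,6) (3,1) (3,5) (3,6)] -> total=24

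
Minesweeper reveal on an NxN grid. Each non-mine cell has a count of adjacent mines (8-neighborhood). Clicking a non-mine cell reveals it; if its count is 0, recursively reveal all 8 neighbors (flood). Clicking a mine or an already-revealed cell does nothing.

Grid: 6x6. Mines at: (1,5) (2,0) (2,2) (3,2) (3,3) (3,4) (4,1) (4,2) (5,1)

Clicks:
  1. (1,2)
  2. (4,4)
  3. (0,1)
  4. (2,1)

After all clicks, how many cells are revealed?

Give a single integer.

Answer: 12

Derivation:
Click 1 (1,2) count=1: revealed 1 new [(1,2)] -> total=1
Click 2 (4,4) count=2: revealed 1 new [(4,4)] -> total=2
Click 3 (0,1) count=0: revealed 9 new [(0,0) (0,1) (0,2) (0,3) (0,4) (1,0) (1,1) (1,3) (1,4)] -> total=11
Click 4 (2,1) count=3: revealed 1 new [(2,1)] -> total=12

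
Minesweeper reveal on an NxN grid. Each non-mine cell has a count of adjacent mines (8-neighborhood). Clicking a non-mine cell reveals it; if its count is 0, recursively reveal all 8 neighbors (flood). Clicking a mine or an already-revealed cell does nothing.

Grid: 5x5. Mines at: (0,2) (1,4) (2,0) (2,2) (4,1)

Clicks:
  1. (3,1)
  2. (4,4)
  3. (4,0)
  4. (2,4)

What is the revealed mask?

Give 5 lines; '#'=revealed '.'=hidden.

Answer: .....
.....
...##
.####
#.###

Derivation:
Click 1 (3,1) count=3: revealed 1 new [(3,1)] -> total=1
Click 2 (4,4) count=0: revealed 8 new [(2,3) (2,4) (3,2) (3,3) (3,4) (4,2) (4,3) (4,4)] -> total=9
Click 3 (4,0) count=1: revealed 1 new [(4,0)] -> total=10
Click 4 (2,4) count=1: revealed 0 new [(none)] -> total=10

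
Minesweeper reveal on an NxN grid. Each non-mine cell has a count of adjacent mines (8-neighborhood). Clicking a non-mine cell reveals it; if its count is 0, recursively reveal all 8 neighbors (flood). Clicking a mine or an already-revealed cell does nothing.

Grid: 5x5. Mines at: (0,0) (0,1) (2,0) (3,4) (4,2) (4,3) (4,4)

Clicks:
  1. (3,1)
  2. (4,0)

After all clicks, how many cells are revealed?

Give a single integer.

Answer: 4

Derivation:
Click 1 (3,1) count=2: revealed 1 new [(3,1)] -> total=1
Click 2 (4,0) count=0: revealed 3 new [(3,0) (4,0) (4,1)] -> total=4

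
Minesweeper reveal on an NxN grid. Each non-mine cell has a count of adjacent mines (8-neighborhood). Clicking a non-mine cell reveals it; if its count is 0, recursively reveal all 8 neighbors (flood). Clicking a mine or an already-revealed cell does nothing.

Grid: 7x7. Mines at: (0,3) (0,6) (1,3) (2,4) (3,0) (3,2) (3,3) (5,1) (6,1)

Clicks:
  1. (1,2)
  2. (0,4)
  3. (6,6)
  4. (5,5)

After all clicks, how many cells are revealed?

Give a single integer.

Answer: 24

Derivation:
Click 1 (1,2) count=2: revealed 1 new [(1,2)] -> total=1
Click 2 (0,4) count=2: revealed 1 new [(0,4)] -> total=2
Click 3 (6,6) count=0: revealed 22 new [(1,5) (1,6) (2,5) (2,6) (3,4) (3,5) (3,6) (4,2) (4,3) (4,4) (4,5) (4,6) (5,2) (5,3) (5,4) (5,5) (5,6) (6,2) (6,3) (6,4) (6,5) (6,6)] -> total=24
Click 4 (5,5) count=0: revealed 0 new [(none)] -> total=24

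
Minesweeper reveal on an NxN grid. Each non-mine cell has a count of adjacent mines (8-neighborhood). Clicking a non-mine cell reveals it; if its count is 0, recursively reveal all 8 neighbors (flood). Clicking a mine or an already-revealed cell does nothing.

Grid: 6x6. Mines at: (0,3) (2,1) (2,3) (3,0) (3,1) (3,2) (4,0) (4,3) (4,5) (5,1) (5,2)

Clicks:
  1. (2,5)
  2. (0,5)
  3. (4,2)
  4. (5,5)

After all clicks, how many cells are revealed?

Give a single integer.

Answer: 10

Derivation:
Click 1 (2,5) count=0: revealed 8 new [(0,4) (0,5) (1,4) (1,5) (2,4) (2,5) (3,4) (3,5)] -> total=8
Click 2 (0,5) count=0: revealed 0 new [(none)] -> total=8
Click 3 (4,2) count=5: revealed 1 new [(4,2)] -> total=9
Click 4 (5,5) count=1: revealed 1 new [(5,5)] -> total=10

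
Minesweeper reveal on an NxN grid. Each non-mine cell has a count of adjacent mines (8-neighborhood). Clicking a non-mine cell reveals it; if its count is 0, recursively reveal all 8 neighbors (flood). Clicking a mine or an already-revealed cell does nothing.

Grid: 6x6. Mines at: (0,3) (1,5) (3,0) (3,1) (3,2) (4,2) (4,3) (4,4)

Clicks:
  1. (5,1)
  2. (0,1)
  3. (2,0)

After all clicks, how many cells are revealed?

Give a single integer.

Click 1 (5,1) count=1: revealed 1 new [(5,1)] -> total=1
Click 2 (0,1) count=0: revealed 9 new [(0,0) (0,1) (0,2) (1,0) (1,1) (1,2) (2,0) (2,1) (2,2)] -> total=10
Click 3 (2,0) count=2: revealed 0 new [(none)] -> total=10

Answer: 10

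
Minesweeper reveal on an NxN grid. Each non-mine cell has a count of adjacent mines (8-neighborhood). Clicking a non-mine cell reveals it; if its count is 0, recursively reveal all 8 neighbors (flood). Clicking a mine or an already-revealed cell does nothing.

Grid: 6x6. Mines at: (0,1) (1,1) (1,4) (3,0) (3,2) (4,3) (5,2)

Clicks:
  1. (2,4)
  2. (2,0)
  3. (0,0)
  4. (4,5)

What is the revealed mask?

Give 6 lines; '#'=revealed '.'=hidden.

Answer: #.....
......
#...##
....##
....##
....##

Derivation:
Click 1 (2,4) count=1: revealed 1 new [(2,4)] -> total=1
Click 2 (2,0) count=2: revealed 1 new [(2,0)] -> total=2
Click 3 (0,0) count=2: revealed 1 new [(0,0)] -> total=3
Click 4 (4,5) count=0: revealed 7 new [(2,5) (3,4) (3,5) (4,4) (4,5) (5,4) (5,5)] -> total=10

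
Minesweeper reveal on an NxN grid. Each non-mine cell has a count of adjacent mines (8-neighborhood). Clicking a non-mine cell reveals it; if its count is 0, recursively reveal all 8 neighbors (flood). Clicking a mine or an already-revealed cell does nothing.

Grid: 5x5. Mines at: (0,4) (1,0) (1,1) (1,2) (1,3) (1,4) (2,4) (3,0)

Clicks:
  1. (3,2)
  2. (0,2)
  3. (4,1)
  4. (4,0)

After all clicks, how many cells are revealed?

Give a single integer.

Click 1 (3,2) count=0: revealed 11 new [(2,1) (2,2) (2,3) (3,1) (3,2) (3,3) (3,4) (4,1) (4,2) (4,3) (4,4)] -> total=11
Click 2 (0,2) count=3: revealed 1 new [(0,2)] -> total=12
Click 3 (4,1) count=1: revealed 0 new [(none)] -> total=12
Click 4 (4,0) count=1: revealed 1 new [(4,0)] -> total=13

Answer: 13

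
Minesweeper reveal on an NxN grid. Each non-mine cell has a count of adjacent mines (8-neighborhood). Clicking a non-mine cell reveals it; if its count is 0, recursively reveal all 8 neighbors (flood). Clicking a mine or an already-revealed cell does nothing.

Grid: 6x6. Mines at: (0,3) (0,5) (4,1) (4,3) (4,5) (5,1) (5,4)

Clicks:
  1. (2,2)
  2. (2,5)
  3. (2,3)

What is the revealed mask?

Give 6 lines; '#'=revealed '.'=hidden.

Click 1 (2,2) count=0: revealed 21 new [(0,0) (0,1) (0,2) (1,0) (1,1) (1,2) (1,3) (1,4) (1,5) (2,0) (2,1) (2,2) (2,3) (2,4) (2,5) (3,0) (3,1) (3,2) (3,3) (3,4) (3,5)] -> total=21
Click 2 (2,5) count=0: revealed 0 new [(none)] -> total=21
Click 3 (2,3) count=0: revealed 0 new [(none)] -> total=21

Answer: ###...
######
######
######
......
......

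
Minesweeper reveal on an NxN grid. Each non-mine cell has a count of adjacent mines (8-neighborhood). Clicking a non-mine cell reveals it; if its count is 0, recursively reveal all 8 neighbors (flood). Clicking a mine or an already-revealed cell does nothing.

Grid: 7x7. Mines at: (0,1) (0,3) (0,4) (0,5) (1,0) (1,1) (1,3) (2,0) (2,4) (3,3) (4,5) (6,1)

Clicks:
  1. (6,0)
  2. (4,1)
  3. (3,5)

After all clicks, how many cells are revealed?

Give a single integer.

Click 1 (6,0) count=1: revealed 1 new [(6,0)] -> total=1
Click 2 (4,1) count=0: revealed 9 new [(3,0) (3,1) (3,2) (4,0) (4,1) (4,2) (5,0) (5,1) (5,2)] -> total=10
Click 3 (3,5) count=2: revealed 1 new [(3,5)] -> total=11

Answer: 11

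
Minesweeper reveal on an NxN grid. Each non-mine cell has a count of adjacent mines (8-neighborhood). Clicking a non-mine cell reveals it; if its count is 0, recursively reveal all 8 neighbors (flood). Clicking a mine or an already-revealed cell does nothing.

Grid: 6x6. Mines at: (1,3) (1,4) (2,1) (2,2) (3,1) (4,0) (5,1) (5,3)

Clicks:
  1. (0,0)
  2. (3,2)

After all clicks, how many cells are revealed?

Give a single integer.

Click 1 (0,0) count=0: revealed 6 new [(0,0) (0,1) (0,2) (1,0) (1,1) (1,2)] -> total=6
Click 2 (3,2) count=3: revealed 1 new [(3,2)] -> total=7

Answer: 7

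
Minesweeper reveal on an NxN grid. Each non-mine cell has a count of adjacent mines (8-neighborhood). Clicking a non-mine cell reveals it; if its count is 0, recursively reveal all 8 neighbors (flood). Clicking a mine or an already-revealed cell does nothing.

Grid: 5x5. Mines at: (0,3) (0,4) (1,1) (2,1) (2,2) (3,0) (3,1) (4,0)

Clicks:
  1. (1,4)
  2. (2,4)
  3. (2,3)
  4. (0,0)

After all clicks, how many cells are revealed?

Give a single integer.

Answer: 11

Derivation:
Click 1 (1,4) count=2: revealed 1 new [(1,4)] -> total=1
Click 2 (2,4) count=0: revealed 9 new [(1,3) (2,3) (2,4) (3,2) (3,3) (3,4) (4,2) (4,3) (4,4)] -> total=10
Click 3 (2,3) count=1: revealed 0 new [(none)] -> total=10
Click 4 (0,0) count=1: revealed 1 new [(0,0)] -> total=11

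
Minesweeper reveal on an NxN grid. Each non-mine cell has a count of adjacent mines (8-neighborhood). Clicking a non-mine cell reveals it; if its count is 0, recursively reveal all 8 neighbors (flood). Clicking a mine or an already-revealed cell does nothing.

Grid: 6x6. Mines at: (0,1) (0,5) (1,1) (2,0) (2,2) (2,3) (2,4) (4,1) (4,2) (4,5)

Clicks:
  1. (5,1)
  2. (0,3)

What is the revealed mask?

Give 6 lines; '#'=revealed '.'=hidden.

Click 1 (5,1) count=2: revealed 1 new [(5,1)] -> total=1
Click 2 (0,3) count=0: revealed 6 new [(0,2) (0,3) (0,4) (1,2) (1,3) (1,4)] -> total=7

Answer: ..###.
..###.
......
......
......
.#....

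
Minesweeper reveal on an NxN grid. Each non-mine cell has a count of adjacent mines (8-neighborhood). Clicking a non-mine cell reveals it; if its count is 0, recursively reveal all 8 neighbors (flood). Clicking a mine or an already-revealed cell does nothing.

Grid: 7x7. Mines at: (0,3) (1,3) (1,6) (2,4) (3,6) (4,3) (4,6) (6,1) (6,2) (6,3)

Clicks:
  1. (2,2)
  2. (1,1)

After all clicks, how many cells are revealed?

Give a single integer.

Click 1 (2,2) count=1: revealed 1 new [(2,2)] -> total=1
Click 2 (1,1) count=0: revealed 17 new [(0,0) (0,1) (0,2) (1,0) (1,1) (1,2) (2,0) (2,1) (3,0) (3,1) (3,2) (4,0) (4,1) (4,2) (5,0) (5,1) (5,2)] -> total=18

Answer: 18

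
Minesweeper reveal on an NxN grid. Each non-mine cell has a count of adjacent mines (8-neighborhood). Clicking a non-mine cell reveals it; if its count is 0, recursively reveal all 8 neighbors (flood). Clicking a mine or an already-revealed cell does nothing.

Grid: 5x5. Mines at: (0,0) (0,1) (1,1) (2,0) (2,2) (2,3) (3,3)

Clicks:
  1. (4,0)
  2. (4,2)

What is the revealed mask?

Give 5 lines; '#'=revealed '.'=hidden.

Click 1 (4,0) count=0: revealed 6 new [(3,0) (3,1) (3,2) (4,0) (4,1) (4,2)] -> total=6
Click 2 (4,2) count=1: revealed 0 new [(none)] -> total=6

Answer: .....
.....
.....
###..
###..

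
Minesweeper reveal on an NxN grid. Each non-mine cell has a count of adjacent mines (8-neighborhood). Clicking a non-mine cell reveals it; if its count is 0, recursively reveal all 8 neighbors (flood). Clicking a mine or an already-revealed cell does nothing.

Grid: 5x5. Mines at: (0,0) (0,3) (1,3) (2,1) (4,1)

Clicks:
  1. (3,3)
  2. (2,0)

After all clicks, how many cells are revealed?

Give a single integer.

Click 1 (3,3) count=0: revealed 9 new [(2,2) (2,3) (2,4) (3,2) (3,3) (3,4) (4,2) (4,3) (4,4)] -> total=9
Click 2 (2,0) count=1: revealed 1 new [(2,0)] -> total=10

Answer: 10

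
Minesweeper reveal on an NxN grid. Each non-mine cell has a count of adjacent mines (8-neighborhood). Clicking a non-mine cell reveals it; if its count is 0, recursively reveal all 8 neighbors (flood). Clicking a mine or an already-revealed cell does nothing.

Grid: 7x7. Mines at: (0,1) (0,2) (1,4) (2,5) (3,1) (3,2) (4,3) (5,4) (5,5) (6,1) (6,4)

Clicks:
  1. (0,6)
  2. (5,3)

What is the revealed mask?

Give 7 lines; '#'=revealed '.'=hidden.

Click 1 (0,6) count=0: revealed 4 new [(0,5) (0,6) (1,5) (1,6)] -> total=4
Click 2 (5,3) count=3: revealed 1 new [(5,3)] -> total=5

Answer: .....##
.....##
.......
.......
.......
...#...
.......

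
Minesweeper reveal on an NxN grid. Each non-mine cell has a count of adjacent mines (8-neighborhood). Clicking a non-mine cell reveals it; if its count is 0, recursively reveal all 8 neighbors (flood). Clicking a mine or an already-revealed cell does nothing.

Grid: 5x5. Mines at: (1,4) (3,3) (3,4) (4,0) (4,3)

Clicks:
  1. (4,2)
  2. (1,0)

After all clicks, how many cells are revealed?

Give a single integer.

Answer: 16

Derivation:
Click 1 (4,2) count=2: revealed 1 new [(4,2)] -> total=1
Click 2 (1,0) count=0: revealed 15 new [(0,0) (0,1) (0,2) (0,3) (1,0) (1,1) (1,2) (1,3) (2,0) (2,1) (2,2) (2,3) (3,0) (3,1) (3,2)] -> total=16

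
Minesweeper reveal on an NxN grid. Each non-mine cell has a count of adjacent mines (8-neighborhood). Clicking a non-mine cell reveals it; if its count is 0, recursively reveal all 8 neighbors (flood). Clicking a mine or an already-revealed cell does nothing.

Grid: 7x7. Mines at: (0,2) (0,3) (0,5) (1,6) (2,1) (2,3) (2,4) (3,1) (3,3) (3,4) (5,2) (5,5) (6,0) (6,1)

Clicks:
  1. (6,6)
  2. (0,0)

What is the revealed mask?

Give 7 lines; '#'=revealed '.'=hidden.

Click 1 (6,6) count=1: revealed 1 new [(6,6)] -> total=1
Click 2 (0,0) count=0: revealed 4 new [(0,0) (0,1) (1,0) (1,1)] -> total=5

Answer: ##.....
##.....
.......
.......
.......
.......
......#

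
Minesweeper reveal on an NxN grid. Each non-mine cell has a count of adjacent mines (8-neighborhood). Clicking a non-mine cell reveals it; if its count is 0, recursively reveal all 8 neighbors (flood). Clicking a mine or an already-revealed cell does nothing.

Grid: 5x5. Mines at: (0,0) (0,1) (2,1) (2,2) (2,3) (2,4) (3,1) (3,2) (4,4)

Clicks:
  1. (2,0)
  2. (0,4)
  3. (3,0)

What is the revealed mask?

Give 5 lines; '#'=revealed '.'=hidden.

Answer: ..###
..###
#....
#....
.....

Derivation:
Click 1 (2,0) count=2: revealed 1 new [(2,0)] -> total=1
Click 2 (0,4) count=0: revealed 6 new [(0,2) (0,3) (0,4) (1,2) (1,3) (1,4)] -> total=7
Click 3 (3,0) count=2: revealed 1 new [(3,0)] -> total=8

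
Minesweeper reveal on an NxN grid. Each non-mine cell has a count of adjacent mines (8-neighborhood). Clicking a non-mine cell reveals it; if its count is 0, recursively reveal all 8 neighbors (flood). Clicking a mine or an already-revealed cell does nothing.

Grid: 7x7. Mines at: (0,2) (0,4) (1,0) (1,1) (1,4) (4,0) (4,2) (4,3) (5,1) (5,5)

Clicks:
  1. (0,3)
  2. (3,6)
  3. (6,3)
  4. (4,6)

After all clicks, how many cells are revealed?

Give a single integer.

Click 1 (0,3) count=3: revealed 1 new [(0,3)] -> total=1
Click 2 (3,6) count=0: revealed 13 new [(0,5) (0,6) (1,5) (1,6) (2,4) (2,5) (2,6) (3,4) (3,5) (3,6) (4,4) (4,5) (4,6)] -> total=14
Click 3 (6,3) count=0: revealed 6 new [(5,2) (5,3) (5,4) (6,2) (6,3) (6,4)] -> total=20
Click 4 (4,6) count=1: revealed 0 new [(none)] -> total=20

Answer: 20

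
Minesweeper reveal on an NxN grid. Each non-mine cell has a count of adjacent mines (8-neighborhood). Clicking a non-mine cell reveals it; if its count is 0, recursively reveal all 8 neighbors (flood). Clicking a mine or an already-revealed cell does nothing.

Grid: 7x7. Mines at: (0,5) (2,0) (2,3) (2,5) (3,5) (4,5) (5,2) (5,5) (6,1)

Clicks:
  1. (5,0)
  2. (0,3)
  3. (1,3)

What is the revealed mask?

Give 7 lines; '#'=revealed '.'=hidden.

Answer: #####..
#####..
.......
.......
.......
#......
.......

Derivation:
Click 1 (5,0) count=1: revealed 1 new [(5,0)] -> total=1
Click 2 (0,3) count=0: revealed 10 new [(0,0) (0,1) (0,2) (0,3) (0,4) (1,0) (1,1) (1,2) (1,3) (1,4)] -> total=11
Click 3 (1,3) count=1: revealed 0 new [(none)] -> total=11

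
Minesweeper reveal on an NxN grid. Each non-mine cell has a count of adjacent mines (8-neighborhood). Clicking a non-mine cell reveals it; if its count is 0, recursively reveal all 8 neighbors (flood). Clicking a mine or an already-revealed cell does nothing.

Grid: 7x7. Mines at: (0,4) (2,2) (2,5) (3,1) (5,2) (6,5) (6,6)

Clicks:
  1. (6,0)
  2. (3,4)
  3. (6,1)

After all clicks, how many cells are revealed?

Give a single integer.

Answer: 7

Derivation:
Click 1 (6,0) count=0: revealed 6 new [(4,0) (4,1) (5,0) (5,1) (6,0) (6,1)] -> total=6
Click 2 (3,4) count=1: revealed 1 new [(3,4)] -> total=7
Click 3 (6,1) count=1: revealed 0 new [(none)] -> total=7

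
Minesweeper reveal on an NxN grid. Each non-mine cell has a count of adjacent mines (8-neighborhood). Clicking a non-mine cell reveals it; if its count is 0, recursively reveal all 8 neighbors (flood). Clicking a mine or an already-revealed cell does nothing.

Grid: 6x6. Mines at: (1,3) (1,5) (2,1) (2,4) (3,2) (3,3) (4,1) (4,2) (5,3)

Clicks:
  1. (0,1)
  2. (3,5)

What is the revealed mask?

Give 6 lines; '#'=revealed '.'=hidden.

Click 1 (0,1) count=0: revealed 6 new [(0,0) (0,1) (0,2) (1,0) (1,1) (1,2)] -> total=6
Click 2 (3,5) count=1: revealed 1 new [(3,5)] -> total=7

Answer: ###...
###...
......
.....#
......
......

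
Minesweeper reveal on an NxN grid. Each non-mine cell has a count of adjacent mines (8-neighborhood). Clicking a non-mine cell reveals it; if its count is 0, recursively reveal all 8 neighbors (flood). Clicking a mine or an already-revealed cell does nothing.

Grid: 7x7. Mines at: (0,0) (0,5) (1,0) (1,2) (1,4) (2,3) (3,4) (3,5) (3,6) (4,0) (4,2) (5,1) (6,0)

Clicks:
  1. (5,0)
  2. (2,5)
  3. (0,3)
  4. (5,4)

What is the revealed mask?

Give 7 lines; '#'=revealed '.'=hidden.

Answer: ...#...
.......
.....#.
.......
...####
#.#####
..#####

Derivation:
Click 1 (5,0) count=3: revealed 1 new [(5,0)] -> total=1
Click 2 (2,5) count=4: revealed 1 new [(2,5)] -> total=2
Click 3 (0,3) count=2: revealed 1 new [(0,3)] -> total=3
Click 4 (5,4) count=0: revealed 14 new [(4,3) (4,4) (4,5) (4,6) (5,2) (5,3) (5,4) (5,5) (5,6) (6,2) (6,3) (6,4) (6,5) (6,6)] -> total=17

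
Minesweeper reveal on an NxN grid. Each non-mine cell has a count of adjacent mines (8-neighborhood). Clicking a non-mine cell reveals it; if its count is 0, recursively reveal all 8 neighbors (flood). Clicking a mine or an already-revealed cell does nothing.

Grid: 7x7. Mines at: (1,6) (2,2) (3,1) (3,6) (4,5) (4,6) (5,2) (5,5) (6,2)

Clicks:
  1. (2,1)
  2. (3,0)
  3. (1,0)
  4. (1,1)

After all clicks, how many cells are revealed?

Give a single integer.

Answer: 21

Derivation:
Click 1 (2,1) count=2: revealed 1 new [(2,1)] -> total=1
Click 2 (3,0) count=1: revealed 1 new [(3,0)] -> total=2
Click 3 (1,0) count=0: revealed 19 new [(0,0) (0,1) (0,2) (0,3) (0,4) (0,5) (1,0) (1,1) (1,2) (1,3) (1,4) (1,5) (2,0) (2,3) (2,4) (2,5) (3,3) (3,4) (3,5)] -> total=21
Click 4 (1,1) count=1: revealed 0 new [(none)] -> total=21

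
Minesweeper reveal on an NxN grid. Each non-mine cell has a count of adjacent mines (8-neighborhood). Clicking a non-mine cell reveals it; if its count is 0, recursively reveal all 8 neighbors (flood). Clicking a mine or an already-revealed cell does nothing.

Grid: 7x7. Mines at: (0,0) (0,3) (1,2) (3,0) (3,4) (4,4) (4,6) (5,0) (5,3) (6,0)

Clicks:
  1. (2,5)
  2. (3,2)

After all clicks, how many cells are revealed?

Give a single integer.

Answer: 10

Derivation:
Click 1 (2,5) count=1: revealed 1 new [(2,5)] -> total=1
Click 2 (3,2) count=0: revealed 9 new [(2,1) (2,2) (2,3) (3,1) (3,2) (3,3) (4,1) (4,2) (4,3)] -> total=10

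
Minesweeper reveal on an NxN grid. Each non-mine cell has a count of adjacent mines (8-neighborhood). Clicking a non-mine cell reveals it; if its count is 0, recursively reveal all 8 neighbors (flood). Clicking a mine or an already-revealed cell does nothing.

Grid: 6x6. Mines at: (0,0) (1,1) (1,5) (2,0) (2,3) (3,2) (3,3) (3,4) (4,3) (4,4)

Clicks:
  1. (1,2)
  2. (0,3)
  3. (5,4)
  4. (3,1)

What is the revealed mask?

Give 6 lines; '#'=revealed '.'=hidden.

Click 1 (1,2) count=2: revealed 1 new [(1,2)] -> total=1
Click 2 (0,3) count=0: revealed 5 new [(0,2) (0,3) (0,4) (1,3) (1,4)] -> total=6
Click 3 (5,4) count=2: revealed 1 new [(5,4)] -> total=7
Click 4 (3,1) count=2: revealed 1 new [(3,1)] -> total=8

Answer: ..###.
..###.
......
.#....
......
....#.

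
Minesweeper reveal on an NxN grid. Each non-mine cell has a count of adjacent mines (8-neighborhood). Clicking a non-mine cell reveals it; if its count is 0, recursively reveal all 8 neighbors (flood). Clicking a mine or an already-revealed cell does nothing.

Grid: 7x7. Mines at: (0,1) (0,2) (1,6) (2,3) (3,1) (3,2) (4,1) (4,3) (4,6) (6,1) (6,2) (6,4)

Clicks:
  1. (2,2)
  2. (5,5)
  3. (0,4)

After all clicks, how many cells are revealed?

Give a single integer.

Answer: 8

Derivation:
Click 1 (2,2) count=3: revealed 1 new [(2,2)] -> total=1
Click 2 (5,5) count=2: revealed 1 new [(5,5)] -> total=2
Click 3 (0,4) count=0: revealed 6 new [(0,3) (0,4) (0,5) (1,3) (1,4) (1,5)] -> total=8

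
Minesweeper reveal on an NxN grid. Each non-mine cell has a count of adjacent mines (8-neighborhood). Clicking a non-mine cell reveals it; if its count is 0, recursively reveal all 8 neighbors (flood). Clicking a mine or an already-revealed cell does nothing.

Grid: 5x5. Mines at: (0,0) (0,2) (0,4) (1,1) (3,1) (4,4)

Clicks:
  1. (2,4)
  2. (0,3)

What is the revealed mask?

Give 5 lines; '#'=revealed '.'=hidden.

Click 1 (2,4) count=0: revealed 9 new [(1,2) (1,3) (1,4) (2,2) (2,3) (2,4) (3,2) (3,3) (3,4)] -> total=9
Click 2 (0,3) count=2: revealed 1 new [(0,3)] -> total=10

Answer: ...#.
..###
..###
..###
.....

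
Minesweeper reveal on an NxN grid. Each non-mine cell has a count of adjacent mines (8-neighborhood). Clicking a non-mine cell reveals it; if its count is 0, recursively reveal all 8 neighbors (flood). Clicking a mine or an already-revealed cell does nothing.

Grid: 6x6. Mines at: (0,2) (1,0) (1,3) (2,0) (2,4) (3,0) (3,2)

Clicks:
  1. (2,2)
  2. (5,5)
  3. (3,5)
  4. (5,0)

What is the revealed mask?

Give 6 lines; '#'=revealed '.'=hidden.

Click 1 (2,2) count=2: revealed 1 new [(2,2)] -> total=1
Click 2 (5,5) count=0: revealed 15 new [(3,3) (3,4) (3,5) (4,0) (4,1) (4,2) (4,3) (4,4) (4,5) (5,0) (5,1) (5,2) (5,3) (5,4) (5,5)] -> total=16
Click 3 (3,5) count=1: revealed 0 new [(none)] -> total=16
Click 4 (5,0) count=0: revealed 0 new [(none)] -> total=16

Answer: ......
......
..#...
...###
######
######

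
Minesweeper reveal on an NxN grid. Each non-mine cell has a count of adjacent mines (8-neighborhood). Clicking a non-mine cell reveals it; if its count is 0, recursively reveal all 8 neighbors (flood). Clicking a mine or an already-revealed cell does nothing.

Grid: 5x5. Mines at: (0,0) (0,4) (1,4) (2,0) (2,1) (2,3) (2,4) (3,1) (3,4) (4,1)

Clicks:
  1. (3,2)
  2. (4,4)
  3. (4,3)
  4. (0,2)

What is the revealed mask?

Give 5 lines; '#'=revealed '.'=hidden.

Answer: .###.
.###.
.....
..#..
...##

Derivation:
Click 1 (3,2) count=4: revealed 1 new [(3,2)] -> total=1
Click 2 (4,4) count=1: revealed 1 new [(4,4)] -> total=2
Click 3 (4,3) count=1: revealed 1 new [(4,3)] -> total=3
Click 4 (0,2) count=0: revealed 6 new [(0,1) (0,2) (0,3) (1,1) (1,2) (1,3)] -> total=9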